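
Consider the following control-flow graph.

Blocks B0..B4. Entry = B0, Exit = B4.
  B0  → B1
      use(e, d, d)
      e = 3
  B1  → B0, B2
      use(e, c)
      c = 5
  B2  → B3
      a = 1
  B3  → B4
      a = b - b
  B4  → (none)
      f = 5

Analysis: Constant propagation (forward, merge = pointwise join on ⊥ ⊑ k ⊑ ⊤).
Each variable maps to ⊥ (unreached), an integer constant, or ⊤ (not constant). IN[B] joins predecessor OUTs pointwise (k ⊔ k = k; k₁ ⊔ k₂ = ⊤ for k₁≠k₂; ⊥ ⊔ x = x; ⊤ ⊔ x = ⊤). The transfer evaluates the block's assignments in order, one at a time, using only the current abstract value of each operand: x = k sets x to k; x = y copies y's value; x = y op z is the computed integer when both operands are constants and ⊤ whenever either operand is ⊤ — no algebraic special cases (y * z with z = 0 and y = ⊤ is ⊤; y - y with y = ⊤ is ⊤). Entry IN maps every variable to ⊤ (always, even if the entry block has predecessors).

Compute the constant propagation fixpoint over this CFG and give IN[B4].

Converged values:
  B0:   IN=(all ⊤)   OUT={e:3; rest ⊤}
  B1:   IN={e:3; rest ⊤}   OUT={c:5, e:3; rest ⊤}
  B2:   IN={c:5, e:3; rest ⊤}   OUT={a:1, c:5, e:3; rest ⊤}
  B3:   IN={a:1, c:5, e:3; rest ⊤}   OUT={c:5, e:3; rest ⊤}
  B4:   IN={c:5, e:3; rest ⊤}   OUT={c:5, e:3, f:5; rest ⊤}

Merge at B4: IN[B4] = OUT[B3] = {a: ⊤, b: ⊤, c: 5, d: ⊤, e: 3, f: ⊤}

Answer: {a: ⊤, b: ⊤, c: 5, d: ⊤, e: 3, f: ⊤}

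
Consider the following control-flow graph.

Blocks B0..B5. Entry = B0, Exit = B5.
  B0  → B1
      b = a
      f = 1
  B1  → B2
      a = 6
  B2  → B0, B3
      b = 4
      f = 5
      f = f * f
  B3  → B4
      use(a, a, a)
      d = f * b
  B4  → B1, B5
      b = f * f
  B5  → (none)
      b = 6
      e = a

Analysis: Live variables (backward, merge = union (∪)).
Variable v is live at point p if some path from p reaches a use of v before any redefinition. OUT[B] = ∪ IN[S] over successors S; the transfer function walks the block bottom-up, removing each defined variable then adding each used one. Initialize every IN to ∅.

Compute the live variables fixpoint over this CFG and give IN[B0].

Answer: {a}

Derivation:
Fixpoint table:
  B0: | IN={a} | OUT={}
  B1: | IN={} | OUT={a}
  B2: | IN={a} | OUT={a, b, f}
  B3: | IN={a, b, f} | OUT={a, f}
  B4: | IN={a, f} | OUT={a}
  B5: | IN={a} | OUT={}

Merge at B0: OUT[B0] = IN[B1] = {}
Applying B0's transfer function to that OUT value gives IN[B0] (row B0 above).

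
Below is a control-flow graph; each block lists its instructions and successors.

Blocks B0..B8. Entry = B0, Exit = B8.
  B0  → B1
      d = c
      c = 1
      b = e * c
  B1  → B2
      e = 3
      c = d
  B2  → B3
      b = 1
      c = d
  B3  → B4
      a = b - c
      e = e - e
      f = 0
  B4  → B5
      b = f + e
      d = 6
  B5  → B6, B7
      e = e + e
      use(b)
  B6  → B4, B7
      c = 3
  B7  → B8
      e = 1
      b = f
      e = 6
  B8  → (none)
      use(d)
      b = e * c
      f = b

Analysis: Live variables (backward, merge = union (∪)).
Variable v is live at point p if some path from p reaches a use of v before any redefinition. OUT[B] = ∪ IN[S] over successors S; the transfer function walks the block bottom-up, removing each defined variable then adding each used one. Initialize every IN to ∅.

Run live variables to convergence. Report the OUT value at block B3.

Converged values:
  B0:  IN={c, e}  OUT={d}
  B1:  IN={d}  OUT={d, e}
  B2:  IN={d, e}  OUT={b, c, e}
  B3:  IN={b, c, e}  OUT={c, e, f}
  B4:  IN={c, e, f}  OUT={b, c, d, e, f}
  B5:  IN={b, c, d, e, f}  OUT={c, d, e, f}
  B6:  IN={d, e, f}  OUT={c, d, e, f}
  B7:  IN={c, d, f}  OUT={c, d, e}
  B8:  IN={c, d, e}  OUT={}

Merge at B3: OUT[B3] = IN[B4] = {c, e, f}

Answer: {c, e, f}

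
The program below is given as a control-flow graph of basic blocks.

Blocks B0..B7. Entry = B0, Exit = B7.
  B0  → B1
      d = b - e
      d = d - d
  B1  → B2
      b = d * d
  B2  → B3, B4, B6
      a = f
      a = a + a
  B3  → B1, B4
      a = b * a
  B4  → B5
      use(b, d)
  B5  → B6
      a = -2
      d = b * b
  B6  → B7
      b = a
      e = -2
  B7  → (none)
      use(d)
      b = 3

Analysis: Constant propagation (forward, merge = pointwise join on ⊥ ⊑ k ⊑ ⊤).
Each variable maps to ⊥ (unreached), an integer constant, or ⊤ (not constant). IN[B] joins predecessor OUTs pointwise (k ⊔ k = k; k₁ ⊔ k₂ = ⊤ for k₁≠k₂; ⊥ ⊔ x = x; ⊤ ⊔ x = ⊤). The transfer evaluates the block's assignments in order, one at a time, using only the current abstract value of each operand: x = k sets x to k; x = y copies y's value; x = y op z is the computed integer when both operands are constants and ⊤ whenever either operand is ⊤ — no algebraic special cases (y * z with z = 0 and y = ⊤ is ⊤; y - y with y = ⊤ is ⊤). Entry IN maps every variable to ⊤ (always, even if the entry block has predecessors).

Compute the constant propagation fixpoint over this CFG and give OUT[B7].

Answer: {a: ⊤, b: 3, c: ⊤, d: ⊤, e: -2, f: ⊤}

Working:
Per-block solution:
  B0: | IN=(all ⊤) | OUT=(all ⊤)
  B1: | IN=(all ⊤) | OUT=(all ⊤)
  B2: | IN=(all ⊤) | OUT=(all ⊤)
  B3: | IN=(all ⊤) | OUT=(all ⊤)
  B4: | IN=(all ⊤) | OUT=(all ⊤)
  B5: | IN=(all ⊤) | OUT={a:-2; rest ⊤}
  B6: | IN=(all ⊤) | OUT={e:-2; rest ⊤}
  B7: | IN={e:-2; rest ⊤} | OUT={b:3, e:-2; rest ⊤}

Merge at B7: IN[B7] = OUT[B6] = {a: ⊤, b: ⊤, c: ⊤, d: ⊤, e: -2, f: ⊤}
Applying B7's transfer function to that IN value gives OUT[B7] (row B7 above).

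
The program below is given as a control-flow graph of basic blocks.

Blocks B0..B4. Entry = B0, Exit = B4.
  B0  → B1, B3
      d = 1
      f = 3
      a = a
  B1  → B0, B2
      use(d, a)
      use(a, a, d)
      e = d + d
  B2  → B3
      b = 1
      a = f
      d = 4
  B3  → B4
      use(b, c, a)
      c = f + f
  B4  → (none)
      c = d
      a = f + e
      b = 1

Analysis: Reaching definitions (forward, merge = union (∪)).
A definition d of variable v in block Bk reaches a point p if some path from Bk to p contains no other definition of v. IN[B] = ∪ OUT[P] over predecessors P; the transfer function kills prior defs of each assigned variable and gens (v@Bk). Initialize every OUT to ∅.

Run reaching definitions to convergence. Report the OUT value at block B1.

Converged values:
  B0:   IN={a@B0, d@B0, e@B1, f@B0}   OUT={a@B0, d@B0, e@B1, f@B0}
  B1:   IN={a@B0, d@B0, e@B1, f@B0}   OUT={a@B0, d@B0, e@B1, f@B0}
  B2:   IN={a@B0, d@B0, e@B1, f@B0}   OUT={a@B2, b@B2, d@B2, e@B1, f@B0}
  B3:   IN={a@B0, a@B2, b@B2, d@B0, d@B2, e@B1, f@B0}   OUT={a@B0, a@B2, b@B2, c@B3, d@B0, d@B2, e@B1, f@B0}
  B4:   IN={a@B0, a@B2, b@B2, c@B3, d@B0, d@B2, e@B1, f@B0}   OUT={a@B4, b@B4, c@B4, d@B0, d@B2, e@B1, f@B0}

Merge at B1: IN[B1] = OUT[B0] = {a@B0, d@B0, e@B1, f@B0}
Applying B1's transfer function to that IN value gives OUT[B1] (row B1 above).

Answer: {a@B0, d@B0, e@B1, f@B0}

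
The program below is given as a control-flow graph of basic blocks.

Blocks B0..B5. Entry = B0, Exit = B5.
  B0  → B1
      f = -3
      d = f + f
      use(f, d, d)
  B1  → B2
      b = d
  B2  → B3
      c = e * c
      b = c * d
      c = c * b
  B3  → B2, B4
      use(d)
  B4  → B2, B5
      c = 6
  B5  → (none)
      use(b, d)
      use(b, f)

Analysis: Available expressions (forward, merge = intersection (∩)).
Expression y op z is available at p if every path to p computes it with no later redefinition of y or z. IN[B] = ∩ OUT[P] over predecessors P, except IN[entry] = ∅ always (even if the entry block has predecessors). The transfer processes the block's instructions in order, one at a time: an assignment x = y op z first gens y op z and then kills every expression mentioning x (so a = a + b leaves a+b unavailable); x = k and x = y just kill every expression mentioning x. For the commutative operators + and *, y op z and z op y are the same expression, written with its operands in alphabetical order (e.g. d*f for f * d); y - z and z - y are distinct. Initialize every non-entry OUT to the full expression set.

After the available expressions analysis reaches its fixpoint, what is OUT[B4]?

Fixpoint table:
  B0:   IN={}   OUT={f+f}
  B1:   IN={f+f}   OUT={f+f}
  B2:   IN={f+f}   OUT={f+f}
  B3:   IN={f+f}   OUT={f+f}
  B4:   IN={f+f}   OUT={f+f}
  B5:   IN={f+f}   OUT={f+f}

Merge at B4: IN[B4] = OUT[B3] = {f+f}
Applying B4's transfer function to that IN value gives OUT[B4] (row B4 above).

Answer: {f+f}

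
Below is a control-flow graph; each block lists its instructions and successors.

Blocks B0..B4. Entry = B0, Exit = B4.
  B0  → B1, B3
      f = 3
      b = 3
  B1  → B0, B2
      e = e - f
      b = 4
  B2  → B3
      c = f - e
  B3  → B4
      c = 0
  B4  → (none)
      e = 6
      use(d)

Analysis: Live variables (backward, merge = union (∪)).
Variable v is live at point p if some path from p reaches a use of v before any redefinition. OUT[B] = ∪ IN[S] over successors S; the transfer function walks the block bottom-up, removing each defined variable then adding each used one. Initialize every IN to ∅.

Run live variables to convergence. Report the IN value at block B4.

Answer: {d}

Derivation:
Converged values:
  B0:   IN={d, e}   OUT={d, e, f}
  B1:   IN={d, e, f}   OUT={d, e, f}
  B2:   IN={d, e, f}   OUT={d}
  B3:   IN={d}   OUT={d}
  B4:   IN={d}   OUT={}

B4 is the boundary node: OUT[B4] = {}
Applying B4's transfer function to that OUT value gives IN[B4] (row B4 above).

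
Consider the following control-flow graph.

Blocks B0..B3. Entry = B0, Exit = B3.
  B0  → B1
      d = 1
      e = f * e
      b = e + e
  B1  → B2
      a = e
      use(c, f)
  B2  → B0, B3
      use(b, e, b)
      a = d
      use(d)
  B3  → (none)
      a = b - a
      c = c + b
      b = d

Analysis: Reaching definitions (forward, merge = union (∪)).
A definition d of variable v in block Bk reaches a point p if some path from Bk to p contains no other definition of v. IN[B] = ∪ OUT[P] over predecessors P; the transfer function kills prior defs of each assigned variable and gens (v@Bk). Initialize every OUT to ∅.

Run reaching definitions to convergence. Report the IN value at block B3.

Answer: {a@B2, b@B0, d@B0, e@B0}

Working:
Fixpoint table:
  B0:  IN={a@B2, b@B0, d@B0, e@B0}  OUT={a@B2, b@B0, d@B0, e@B0}
  B1:  IN={a@B2, b@B0, d@B0, e@B0}  OUT={a@B1, b@B0, d@B0, e@B0}
  B2:  IN={a@B1, b@B0, d@B0, e@B0}  OUT={a@B2, b@B0, d@B0, e@B0}
  B3:  IN={a@B2, b@B0, d@B0, e@B0}  OUT={a@B3, b@B3, c@B3, d@B0, e@B0}

Merge at B3: IN[B3] = OUT[B2] = {a@B2, b@B0, d@B0, e@B0}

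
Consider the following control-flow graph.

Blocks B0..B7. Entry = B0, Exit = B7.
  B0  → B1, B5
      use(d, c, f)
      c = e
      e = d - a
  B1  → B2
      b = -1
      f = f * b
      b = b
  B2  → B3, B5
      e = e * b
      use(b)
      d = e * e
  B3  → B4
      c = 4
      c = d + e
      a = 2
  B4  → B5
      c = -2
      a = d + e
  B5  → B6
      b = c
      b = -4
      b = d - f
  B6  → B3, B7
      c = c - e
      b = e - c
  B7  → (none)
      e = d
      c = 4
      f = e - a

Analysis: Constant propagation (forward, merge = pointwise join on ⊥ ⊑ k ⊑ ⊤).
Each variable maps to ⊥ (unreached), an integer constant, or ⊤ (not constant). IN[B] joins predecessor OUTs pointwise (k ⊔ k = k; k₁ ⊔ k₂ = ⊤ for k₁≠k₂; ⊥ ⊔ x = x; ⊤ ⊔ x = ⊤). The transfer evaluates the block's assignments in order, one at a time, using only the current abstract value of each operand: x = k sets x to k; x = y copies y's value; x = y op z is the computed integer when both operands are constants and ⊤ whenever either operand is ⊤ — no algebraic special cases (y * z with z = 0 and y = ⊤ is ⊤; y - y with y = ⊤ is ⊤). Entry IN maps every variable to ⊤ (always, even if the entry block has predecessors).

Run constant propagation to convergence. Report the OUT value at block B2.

Answer: {a: ⊤, b: -1, c: ⊤, d: ⊤, e: ⊤, f: ⊤}

Working:
Fixpoint table:
  B0:   IN=(all ⊤)   OUT=(all ⊤)
  B1:   IN=(all ⊤)   OUT={b:-1; rest ⊤}
  B2:   IN={b:-1; rest ⊤}   OUT={b:-1; rest ⊤}
  B3:   IN=(all ⊤)   OUT={a:2; rest ⊤}
  B4:   IN={a:2; rest ⊤}   OUT={c:-2; rest ⊤}
  B5:   IN=(all ⊤)   OUT=(all ⊤)
  B6:   IN=(all ⊤)   OUT=(all ⊤)
  B7:   IN=(all ⊤)   OUT={c:4; rest ⊤}

Merge at B2: IN[B2] = OUT[B1] = {a: ⊤, b: -1, c: ⊤, d: ⊤, e: ⊤, f: ⊤}
Applying B2's transfer function to that IN value gives OUT[B2] (row B2 above).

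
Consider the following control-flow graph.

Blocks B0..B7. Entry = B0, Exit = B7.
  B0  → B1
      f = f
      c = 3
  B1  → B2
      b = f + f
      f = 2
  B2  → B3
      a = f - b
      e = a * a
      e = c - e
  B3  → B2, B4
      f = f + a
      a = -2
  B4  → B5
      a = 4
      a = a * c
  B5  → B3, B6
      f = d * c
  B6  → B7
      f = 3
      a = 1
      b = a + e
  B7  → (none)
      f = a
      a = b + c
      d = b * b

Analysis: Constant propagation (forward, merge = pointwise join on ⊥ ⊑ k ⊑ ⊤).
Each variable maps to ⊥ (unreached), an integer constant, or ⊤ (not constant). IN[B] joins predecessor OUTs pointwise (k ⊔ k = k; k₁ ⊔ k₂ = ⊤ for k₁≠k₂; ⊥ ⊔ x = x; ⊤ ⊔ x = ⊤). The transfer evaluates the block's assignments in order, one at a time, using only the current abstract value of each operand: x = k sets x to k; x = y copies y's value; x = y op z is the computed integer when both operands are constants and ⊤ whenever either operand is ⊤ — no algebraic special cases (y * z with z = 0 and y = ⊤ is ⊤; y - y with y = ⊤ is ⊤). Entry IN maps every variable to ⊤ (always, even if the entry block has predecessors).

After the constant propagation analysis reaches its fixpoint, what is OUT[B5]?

Converged values:
  B0: | IN=(all ⊤) | OUT={c:3; rest ⊤}
  B1: | IN={c:3; rest ⊤} | OUT={c:3, f:2; rest ⊤}
  B2: | IN={c:3; rest ⊤} | OUT={c:3; rest ⊤}
  B3: | IN={c:3; rest ⊤} | OUT={a:-2, c:3; rest ⊤}
  B4: | IN={a:-2, c:3; rest ⊤} | OUT={a:12, c:3; rest ⊤}
  B5: | IN={a:12, c:3; rest ⊤} | OUT={a:12, c:3; rest ⊤}
  B6: | IN={a:12, c:3; rest ⊤} | OUT={a:1, c:3, f:3; rest ⊤}
  B7: | IN={a:1, c:3, f:3; rest ⊤} | OUT={c:3, f:1; rest ⊤}

Merge at B5: IN[B5] = OUT[B4] = {a: 12, b: ⊤, c: 3, d: ⊤, e: ⊤, f: ⊤}
Applying B5's transfer function to that IN value gives OUT[B5] (row B5 above).

Answer: {a: 12, b: ⊤, c: 3, d: ⊤, e: ⊤, f: ⊤}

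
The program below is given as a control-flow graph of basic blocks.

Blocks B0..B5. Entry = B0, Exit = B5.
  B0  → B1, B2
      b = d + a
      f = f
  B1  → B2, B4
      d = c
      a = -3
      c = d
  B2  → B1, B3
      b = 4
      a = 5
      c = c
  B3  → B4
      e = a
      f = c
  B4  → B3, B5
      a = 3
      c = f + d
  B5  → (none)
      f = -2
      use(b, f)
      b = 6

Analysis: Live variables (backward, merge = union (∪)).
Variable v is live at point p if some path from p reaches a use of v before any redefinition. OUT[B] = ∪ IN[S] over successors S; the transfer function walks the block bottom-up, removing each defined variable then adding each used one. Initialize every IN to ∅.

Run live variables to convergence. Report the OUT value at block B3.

Answer: {b, d, f}

Working:
Per-block solution:
  B0:  IN={a, c, d, f}  OUT={b, c, d, f}
  B1:  IN={b, c, f}  OUT={b, c, d, f}
  B2:  IN={c, d, f}  OUT={a, b, c, d, f}
  B3:  IN={a, b, c, d}  OUT={b, d, f}
  B4:  IN={b, d, f}  OUT={a, b, c, d}
  B5:  IN={b}  OUT={}

Merge at B3: OUT[B3] = IN[B4] = {b, d, f}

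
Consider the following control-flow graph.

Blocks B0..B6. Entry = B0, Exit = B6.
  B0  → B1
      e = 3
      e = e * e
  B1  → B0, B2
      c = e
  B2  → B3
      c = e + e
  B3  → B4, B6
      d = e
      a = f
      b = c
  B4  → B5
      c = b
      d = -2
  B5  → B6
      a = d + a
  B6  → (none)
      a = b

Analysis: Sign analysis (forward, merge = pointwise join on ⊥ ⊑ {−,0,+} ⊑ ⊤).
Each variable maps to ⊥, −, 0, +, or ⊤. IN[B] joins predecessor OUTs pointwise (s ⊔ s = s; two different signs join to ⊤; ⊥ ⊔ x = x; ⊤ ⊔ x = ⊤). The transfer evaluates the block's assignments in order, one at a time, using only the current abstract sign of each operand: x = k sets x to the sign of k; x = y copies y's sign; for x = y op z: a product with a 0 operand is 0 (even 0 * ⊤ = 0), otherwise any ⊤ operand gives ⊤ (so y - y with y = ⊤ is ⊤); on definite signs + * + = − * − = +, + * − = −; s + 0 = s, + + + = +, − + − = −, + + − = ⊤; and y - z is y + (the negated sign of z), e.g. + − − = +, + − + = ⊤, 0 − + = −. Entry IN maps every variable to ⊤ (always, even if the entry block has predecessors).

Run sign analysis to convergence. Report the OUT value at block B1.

Fixpoint table:
  B0: | IN=(all ⊤) | OUT={e:+; rest ⊤}
  B1: | IN={e:+; rest ⊤} | OUT={c:+, e:+; rest ⊤}
  B2: | IN={c:+, e:+; rest ⊤} | OUT={c:+, e:+; rest ⊤}
  B3: | IN={c:+, e:+; rest ⊤} | OUT={b:+, c:+, d:+, e:+; rest ⊤}
  B4: | IN={b:+, c:+, d:+, e:+; rest ⊤} | OUT={b:+, c:+, d:-, e:+; rest ⊤}
  B5: | IN={b:+, c:+, d:-, e:+; rest ⊤} | OUT={b:+, c:+, d:-, e:+; rest ⊤}
  B6: | IN={b:+, c:+, e:+; rest ⊤} | OUT={a:+, b:+, c:+, e:+; rest ⊤}

Merge at B1: IN[B1] = OUT[B0] = {a: ⊤, b: ⊤, c: ⊤, d: ⊤, e: +, f: ⊤}
Applying B1's transfer function to that IN value gives OUT[B1] (row B1 above).

Answer: {a: ⊤, b: ⊤, c: +, d: ⊤, e: +, f: ⊤}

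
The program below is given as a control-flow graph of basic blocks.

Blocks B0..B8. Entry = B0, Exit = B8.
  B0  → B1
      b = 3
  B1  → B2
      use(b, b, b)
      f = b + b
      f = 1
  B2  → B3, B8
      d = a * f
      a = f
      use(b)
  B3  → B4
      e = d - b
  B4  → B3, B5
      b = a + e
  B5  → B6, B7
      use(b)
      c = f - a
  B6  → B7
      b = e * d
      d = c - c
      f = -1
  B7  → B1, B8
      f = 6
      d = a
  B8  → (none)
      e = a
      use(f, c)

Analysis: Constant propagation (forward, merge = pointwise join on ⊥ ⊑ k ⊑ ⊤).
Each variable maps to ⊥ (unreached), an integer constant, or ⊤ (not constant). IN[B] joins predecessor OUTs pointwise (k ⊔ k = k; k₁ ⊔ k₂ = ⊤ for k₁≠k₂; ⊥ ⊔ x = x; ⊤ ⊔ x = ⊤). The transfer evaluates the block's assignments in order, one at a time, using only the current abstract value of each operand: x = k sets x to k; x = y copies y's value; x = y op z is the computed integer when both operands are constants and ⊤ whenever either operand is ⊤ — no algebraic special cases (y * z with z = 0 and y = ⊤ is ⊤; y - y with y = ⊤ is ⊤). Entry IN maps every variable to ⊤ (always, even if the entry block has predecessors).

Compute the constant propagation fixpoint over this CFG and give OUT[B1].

Answer: {a: ⊤, b: ⊤, c: ⊤, d: ⊤, e: ⊤, f: 1}

Working:
Fixpoint table:
  B0:  IN=(all ⊤)  OUT={b:3; rest ⊤}
  B1:  IN=(all ⊤)  OUT={f:1; rest ⊤}
  B2:  IN={f:1; rest ⊤}  OUT={a:1, f:1; rest ⊤}
  B3:  IN={a:1, f:1; rest ⊤}  OUT={a:1, f:1; rest ⊤}
  B4:  IN={a:1, f:1; rest ⊤}  OUT={a:1, f:1; rest ⊤}
  B5:  IN={a:1, f:1; rest ⊤}  OUT={a:1, c:0, f:1; rest ⊤}
  B6:  IN={a:1, c:0, f:1; rest ⊤}  OUT={a:1, c:0, d:0, f:-1; rest ⊤}
  B7:  IN={a:1, c:0; rest ⊤}  OUT={a:1, c:0, d:1, f:6; rest ⊤}
  B8:  IN={a:1; rest ⊤}  OUT={a:1, e:1; rest ⊤}

Merge at B1: IN[B1] = OUT[B0] ⊔ OUT[B7] = {a: ⊤, b: ⊤, c: ⊤, d: ⊤, e: ⊤, f: ⊤}
Applying B1's transfer function to that IN value gives OUT[B1] (row B1 above).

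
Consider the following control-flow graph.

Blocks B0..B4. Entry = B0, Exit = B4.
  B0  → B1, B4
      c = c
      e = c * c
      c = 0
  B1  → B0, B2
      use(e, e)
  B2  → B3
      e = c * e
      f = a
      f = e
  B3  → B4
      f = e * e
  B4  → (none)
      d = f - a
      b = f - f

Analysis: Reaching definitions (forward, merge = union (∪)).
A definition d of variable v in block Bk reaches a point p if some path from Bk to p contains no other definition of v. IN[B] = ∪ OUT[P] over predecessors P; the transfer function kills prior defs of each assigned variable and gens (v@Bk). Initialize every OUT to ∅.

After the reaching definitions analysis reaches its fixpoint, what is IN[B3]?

Answer: {c@B0, e@B2, f@B2}

Derivation:
Converged values:
  B0: | IN={c@B0, e@B0} | OUT={c@B0, e@B0}
  B1: | IN={c@B0, e@B0} | OUT={c@B0, e@B0}
  B2: | IN={c@B0, e@B0} | OUT={c@B0, e@B2, f@B2}
  B3: | IN={c@B0, e@B2, f@B2} | OUT={c@B0, e@B2, f@B3}
  B4: | IN={c@B0, e@B0, e@B2, f@B3} | OUT={b@B4, c@B0, d@B4, e@B0, e@B2, f@B3}

Merge at B3: IN[B3] = OUT[B2] = {c@B0, e@B2, f@B2}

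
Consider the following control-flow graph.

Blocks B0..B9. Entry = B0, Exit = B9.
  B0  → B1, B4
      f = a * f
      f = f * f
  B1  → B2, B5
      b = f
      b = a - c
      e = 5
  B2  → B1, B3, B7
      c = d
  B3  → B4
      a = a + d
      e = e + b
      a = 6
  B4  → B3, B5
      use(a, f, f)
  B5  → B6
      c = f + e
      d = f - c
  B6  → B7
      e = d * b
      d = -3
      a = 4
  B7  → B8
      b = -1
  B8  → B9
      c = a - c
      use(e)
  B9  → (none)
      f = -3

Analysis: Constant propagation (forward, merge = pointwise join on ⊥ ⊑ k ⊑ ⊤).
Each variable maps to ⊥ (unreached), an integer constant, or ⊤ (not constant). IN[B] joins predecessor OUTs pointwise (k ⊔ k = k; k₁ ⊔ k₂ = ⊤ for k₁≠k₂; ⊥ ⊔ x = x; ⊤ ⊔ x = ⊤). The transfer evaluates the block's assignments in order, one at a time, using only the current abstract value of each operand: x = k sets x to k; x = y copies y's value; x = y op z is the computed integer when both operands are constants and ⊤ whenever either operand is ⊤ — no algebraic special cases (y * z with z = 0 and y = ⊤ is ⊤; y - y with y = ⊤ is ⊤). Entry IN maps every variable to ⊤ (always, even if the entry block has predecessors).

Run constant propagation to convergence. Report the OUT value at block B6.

Answer: {a: 4, b: ⊤, c: ⊤, d: -3, e: ⊤, f: ⊤}

Derivation:
Converged values:
  B0: | IN=(all ⊤) | OUT=(all ⊤)
  B1: | IN=(all ⊤) | OUT={e:5; rest ⊤}
  B2: | IN={e:5; rest ⊤} | OUT={e:5; rest ⊤}
  B3: | IN=(all ⊤) | OUT={a:6; rest ⊤}
  B4: | IN=(all ⊤) | OUT=(all ⊤)
  B5: | IN=(all ⊤) | OUT=(all ⊤)
  B6: | IN=(all ⊤) | OUT={a:4, d:-3; rest ⊤}
  B7: | IN=(all ⊤) | OUT={b:-1; rest ⊤}
  B8: | IN={b:-1; rest ⊤} | OUT={b:-1; rest ⊤}
  B9: | IN={b:-1; rest ⊤} | OUT={b:-1, f:-3; rest ⊤}

Merge at B6: IN[B6] = OUT[B5] = {a: ⊤, b: ⊤, c: ⊤, d: ⊤, e: ⊤, f: ⊤}
Applying B6's transfer function to that IN value gives OUT[B6] (row B6 above).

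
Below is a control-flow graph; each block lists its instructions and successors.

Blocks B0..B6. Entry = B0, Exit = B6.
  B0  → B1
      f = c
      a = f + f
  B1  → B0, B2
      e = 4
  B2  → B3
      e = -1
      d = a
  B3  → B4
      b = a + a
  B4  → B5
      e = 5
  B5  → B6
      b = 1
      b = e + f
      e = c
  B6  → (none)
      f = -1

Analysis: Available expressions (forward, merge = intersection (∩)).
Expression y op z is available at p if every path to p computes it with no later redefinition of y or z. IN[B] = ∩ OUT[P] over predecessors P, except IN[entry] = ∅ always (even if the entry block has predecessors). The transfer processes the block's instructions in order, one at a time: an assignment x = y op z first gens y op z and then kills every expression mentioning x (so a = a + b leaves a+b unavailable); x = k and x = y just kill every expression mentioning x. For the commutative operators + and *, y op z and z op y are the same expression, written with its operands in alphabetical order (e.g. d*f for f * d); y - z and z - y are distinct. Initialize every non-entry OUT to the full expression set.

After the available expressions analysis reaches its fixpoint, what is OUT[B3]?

Answer: {a+a, f+f}

Derivation:
Fixpoint table:
  B0: | IN={} | OUT={f+f}
  B1: | IN={f+f} | OUT={f+f}
  B2: | IN={f+f} | OUT={f+f}
  B3: | IN={f+f} | OUT={a+a, f+f}
  B4: | IN={a+a, f+f} | OUT={a+a, f+f}
  B5: | IN={a+a, f+f} | OUT={a+a, f+f}
  B6: | IN={a+a, f+f} | OUT={a+a}

Merge at B3: IN[B3] = OUT[B2] = {f+f}
Applying B3's transfer function to that IN value gives OUT[B3] (row B3 above).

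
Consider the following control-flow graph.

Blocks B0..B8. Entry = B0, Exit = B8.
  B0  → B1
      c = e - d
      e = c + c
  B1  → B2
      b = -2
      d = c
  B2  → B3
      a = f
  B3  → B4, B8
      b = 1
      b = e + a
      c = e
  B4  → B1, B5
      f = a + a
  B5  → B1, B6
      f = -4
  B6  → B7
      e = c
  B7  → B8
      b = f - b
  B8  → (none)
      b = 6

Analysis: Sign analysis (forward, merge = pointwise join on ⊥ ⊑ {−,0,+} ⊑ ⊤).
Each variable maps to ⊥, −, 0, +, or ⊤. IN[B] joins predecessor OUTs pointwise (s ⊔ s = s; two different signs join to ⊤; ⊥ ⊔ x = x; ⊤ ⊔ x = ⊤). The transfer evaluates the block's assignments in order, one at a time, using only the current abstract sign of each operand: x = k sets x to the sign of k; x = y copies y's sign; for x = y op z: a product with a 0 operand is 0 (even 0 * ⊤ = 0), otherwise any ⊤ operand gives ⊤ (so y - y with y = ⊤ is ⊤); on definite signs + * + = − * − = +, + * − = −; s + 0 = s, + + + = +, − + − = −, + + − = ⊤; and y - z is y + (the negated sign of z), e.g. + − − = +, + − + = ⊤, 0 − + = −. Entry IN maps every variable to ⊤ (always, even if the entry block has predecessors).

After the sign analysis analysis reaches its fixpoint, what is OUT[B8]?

Converged values:
  B0:  IN=(all ⊤)  OUT=(all ⊤)
  B1:  IN=(all ⊤)  OUT={b:-; rest ⊤}
  B2:  IN={b:-; rest ⊤}  OUT={b:-; rest ⊤}
  B3:  IN={b:-; rest ⊤}  OUT=(all ⊤)
  B4:  IN=(all ⊤)  OUT=(all ⊤)
  B5:  IN=(all ⊤)  OUT={f:-; rest ⊤}
  B6:  IN={f:-; rest ⊤}  OUT={f:-; rest ⊤}
  B7:  IN={f:-; rest ⊤}  OUT={f:-; rest ⊤}
  B8:  IN=(all ⊤)  OUT={b:+; rest ⊤}

Merge at B8: IN[B8] = OUT[B3] ⊔ OUT[B7] = {a: ⊤, b: ⊤, c: ⊤, d: ⊤, e: ⊤, f: ⊤}
Applying B8's transfer function to that IN value gives OUT[B8] (row B8 above).

Answer: {a: ⊤, b: +, c: ⊤, d: ⊤, e: ⊤, f: ⊤}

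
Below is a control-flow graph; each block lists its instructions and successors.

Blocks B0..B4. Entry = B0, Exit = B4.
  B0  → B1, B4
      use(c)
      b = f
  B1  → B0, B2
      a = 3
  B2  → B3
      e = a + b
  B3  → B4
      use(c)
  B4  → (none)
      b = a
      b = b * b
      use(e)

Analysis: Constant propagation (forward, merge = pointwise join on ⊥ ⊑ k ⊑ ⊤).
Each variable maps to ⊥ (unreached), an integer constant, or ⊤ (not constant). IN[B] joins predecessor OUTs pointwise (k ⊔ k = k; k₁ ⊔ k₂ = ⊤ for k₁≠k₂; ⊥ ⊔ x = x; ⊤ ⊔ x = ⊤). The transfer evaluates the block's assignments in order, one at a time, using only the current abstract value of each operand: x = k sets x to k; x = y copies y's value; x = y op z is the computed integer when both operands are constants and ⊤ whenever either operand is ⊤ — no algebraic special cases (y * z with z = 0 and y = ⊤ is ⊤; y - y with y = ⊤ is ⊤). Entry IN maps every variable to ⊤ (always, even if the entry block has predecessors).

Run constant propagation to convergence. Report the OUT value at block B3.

Converged values:
  B0:   IN=(all ⊤)   OUT=(all ⊤)
  B1:   IN=(all ⊤)   OUT={a:3; rest ⊤}
  B2:   IN={a:3; rest ⊤}   OUT={a:3; rest ⊤}
  B3:   IN={a:3; rest ⊤}   OUT={a:3; rest ⊤}
  B4:   IN=(all ⊤)   OUT=(all ⊤)

Merge at B3: IN[B3] = OUT[B2] = {a: 3, b: ⊤, c: ⊤, d: ⊤, e: ⊤, f: ⊤}
Applying B3's transfer function to that IN value gives OUT[B3] (row B3 above).

Answer: {a: 3, b: ⊤, c: ⊤, d: ⊤, e: ⊤, f: ⊤}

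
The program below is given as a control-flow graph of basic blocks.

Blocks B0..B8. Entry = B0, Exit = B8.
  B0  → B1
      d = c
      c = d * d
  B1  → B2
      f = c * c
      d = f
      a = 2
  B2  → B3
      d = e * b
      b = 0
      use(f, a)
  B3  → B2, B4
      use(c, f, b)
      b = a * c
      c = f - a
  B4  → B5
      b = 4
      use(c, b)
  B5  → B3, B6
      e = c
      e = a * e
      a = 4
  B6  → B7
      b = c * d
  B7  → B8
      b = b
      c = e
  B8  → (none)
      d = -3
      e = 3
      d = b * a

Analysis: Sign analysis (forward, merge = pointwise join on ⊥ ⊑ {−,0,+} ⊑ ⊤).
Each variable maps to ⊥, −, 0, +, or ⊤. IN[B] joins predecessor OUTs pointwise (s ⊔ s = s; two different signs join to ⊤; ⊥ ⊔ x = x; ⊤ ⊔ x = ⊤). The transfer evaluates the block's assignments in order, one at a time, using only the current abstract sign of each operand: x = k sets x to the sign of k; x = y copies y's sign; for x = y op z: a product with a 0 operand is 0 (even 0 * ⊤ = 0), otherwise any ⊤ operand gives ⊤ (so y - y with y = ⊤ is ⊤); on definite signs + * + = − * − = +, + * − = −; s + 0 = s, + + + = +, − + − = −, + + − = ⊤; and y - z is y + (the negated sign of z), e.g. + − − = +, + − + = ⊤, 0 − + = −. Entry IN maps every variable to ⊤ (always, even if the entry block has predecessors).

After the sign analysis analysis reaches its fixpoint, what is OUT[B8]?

Answer: {a: +, b: ⊤, c: ⊤, d: ⊤, e: +, f: ⊤}

Trace:
Per-block solution:
  B0:  IN=(all ⊤)  OUT=(all ⊤)
  B1:  IN=(all ⊤)  OUT={a:+; rest ⊤}
  B2:  IN={a:+; rest ⊤}  OUT={a:+, b:0; rest ⊤}
  B3:  IN={a:+; rest ⊤}  OUT={a:+; rest ⊤}
  B4:  IN={a:+; rest ⊤}  OUT={a:+, b:+; rest ⊤}
  B5:  IN={a:+, b:+; rest ⊤}  OUT={a:+, b:+; rest ⊤}
  B6:  IN={a:+, b:+; rest ⊤}  OUT={a:+; rest ⊤}
  B7:  IN={a:+; rest ⊤}  OUT={a:+; rest ⊤}
  B8:  IN={a:+; rest ⊤}  OUT={a:+, e:+; rest ⊤}

Merge at B8: IN[B8] = OUT[B7] = {a: +, b: ⊤, c: ⊤, d: ⊤, e: ⊤, f: ⊤}
Applying B8's transfer function to that IN value gives OUT[B8] (row B8 above).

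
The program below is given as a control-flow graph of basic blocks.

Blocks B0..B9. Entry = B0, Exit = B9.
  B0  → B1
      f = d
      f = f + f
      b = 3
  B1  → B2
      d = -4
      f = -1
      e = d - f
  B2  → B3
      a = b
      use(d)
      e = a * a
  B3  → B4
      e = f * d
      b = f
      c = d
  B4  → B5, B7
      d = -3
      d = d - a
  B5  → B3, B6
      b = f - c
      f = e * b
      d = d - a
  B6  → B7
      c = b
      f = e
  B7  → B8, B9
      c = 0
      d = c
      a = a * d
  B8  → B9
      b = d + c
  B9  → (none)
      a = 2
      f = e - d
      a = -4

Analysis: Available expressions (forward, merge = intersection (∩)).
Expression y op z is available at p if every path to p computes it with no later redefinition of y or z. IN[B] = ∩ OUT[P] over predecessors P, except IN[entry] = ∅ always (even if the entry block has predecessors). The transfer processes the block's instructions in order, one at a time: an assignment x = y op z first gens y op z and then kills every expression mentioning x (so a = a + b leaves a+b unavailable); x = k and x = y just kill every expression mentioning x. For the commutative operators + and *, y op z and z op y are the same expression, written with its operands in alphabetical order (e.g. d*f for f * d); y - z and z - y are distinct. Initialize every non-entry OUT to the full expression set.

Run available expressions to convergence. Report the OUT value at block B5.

Answer: {a*a, b*e}

Derivation:
Converged values:
  B0:  IN={}  OUT={}
  B1:  IN={}  OUT={d-f}
  B2:  IN={d-f}  OUT={a*a, d-f}
  B3:  IN={a*a}  OUT={a*a, d*f}
  B4:  IN={a*a, d*f}  OUT={a*a}
  B5:  IN={a*a}  OUT={a*a, b*e}
  B6:  IN={a*a, b*e}  OUT={a*a, b*e}
  B7:  IN={a*a}  OUT={}
  B8:  IN={}  OUT={c+d}
  B9:  IN={}  OUT={e-d}

Merge at B5: IN[B5] = OUT[B4] = {a*a}
Applying B5's transfer function to that IN value gives OUT[B5] (row B5 above).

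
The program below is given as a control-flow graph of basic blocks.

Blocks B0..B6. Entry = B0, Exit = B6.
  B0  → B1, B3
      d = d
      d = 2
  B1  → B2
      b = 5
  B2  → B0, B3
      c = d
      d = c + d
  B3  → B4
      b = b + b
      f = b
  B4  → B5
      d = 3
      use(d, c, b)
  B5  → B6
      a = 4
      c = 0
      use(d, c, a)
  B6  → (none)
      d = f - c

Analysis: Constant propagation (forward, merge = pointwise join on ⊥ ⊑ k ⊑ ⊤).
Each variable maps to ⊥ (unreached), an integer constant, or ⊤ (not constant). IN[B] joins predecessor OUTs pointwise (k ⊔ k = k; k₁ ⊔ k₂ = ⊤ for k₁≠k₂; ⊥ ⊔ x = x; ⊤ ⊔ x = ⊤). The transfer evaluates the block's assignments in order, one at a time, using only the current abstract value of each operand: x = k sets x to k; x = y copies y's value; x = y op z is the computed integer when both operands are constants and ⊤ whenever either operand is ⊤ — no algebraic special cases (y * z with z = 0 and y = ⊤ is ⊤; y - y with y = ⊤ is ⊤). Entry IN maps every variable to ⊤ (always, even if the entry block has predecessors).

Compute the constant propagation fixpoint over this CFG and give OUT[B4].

Per-block solution:
  B0:   IN=(all ⊤)   OUT={d:2; rest ⊤}
  B1:   IN={d:2; rest ⊤}   OUT={b:5, d:2; rest ⊤}
  B2:   IN={b:5, d:2; rest ⊤}   OUT={b:5, c:2, d:4; rest ⊤}
  B3:   IN=(all ⊤)   OUT=(all ⊤)
  B4:   IN=(all ⊤)   OUT={d:3; rest ⊤}
  B5:   IN={d:3; rest ⊤}   OUT={a:4, c:0, d:3; rest ⊤}
  B6:   IN={a:4, c:0, d:3; rest ⊤}   OUT={a:4, c:0; rest ⊤}

Merge at B4: IN[B4] = OUT[B3] = {a: ⊤, b: ⊤, c: ⊤, d: ⊤, e: ⊤, f: ⊤}
Applying B4's transfer function to that IN value gives OUT[B4] (row B4 above).

Answer: {a: ⊤, b: ⊤, c: ⊤, d: 3, e: ⊤, f: ⊤}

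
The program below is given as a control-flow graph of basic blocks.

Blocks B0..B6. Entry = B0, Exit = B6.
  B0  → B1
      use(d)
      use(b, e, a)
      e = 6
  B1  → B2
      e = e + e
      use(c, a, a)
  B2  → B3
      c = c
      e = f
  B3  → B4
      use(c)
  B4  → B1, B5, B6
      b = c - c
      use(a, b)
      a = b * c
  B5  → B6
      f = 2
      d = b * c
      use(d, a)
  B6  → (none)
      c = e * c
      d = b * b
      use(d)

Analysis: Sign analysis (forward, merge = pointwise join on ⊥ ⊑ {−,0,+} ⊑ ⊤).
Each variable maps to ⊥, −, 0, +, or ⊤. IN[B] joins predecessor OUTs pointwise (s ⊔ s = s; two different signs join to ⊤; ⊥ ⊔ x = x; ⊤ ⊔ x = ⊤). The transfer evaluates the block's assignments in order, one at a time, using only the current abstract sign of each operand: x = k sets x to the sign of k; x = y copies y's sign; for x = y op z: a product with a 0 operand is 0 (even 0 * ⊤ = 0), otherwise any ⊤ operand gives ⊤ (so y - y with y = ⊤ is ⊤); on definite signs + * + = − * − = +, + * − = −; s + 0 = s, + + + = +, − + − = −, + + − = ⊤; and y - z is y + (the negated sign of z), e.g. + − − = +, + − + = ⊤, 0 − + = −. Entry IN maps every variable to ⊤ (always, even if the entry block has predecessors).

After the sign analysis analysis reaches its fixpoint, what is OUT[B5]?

Per-block solution:
  B0:  IN=(all ⊤)  OUT={e:+; rest ⊤}
  B1:  IN=(all ⊤)  OUT=(all ⊤)
  B2:  IN=(all ⊤)  OUT=(all ⊤)
  B3:  IN=(all ⊤)  OUT=(all ⊤)
  B4:  IN=(all ⊤)  OUT=(all ⊤)
  B5:  IN=(all ⊤)  OUT={f:+; rest ⊤}
  B6:  IN=(all ⊤)  OUT=(all ⊤)

Merge at B5: IN[B5] = OUT[B4] = {a: ⊤, b: ⊤, c: ⊤, d: ⊤, e: ⊤, f: ⊤}
Applying B5's transfer function to that IN value gives OUT[B5] (row B5 above).

Answer: {a: ⊤, b: ⊤, c: ⊤, d: ⊤, e: ⊤, f: +}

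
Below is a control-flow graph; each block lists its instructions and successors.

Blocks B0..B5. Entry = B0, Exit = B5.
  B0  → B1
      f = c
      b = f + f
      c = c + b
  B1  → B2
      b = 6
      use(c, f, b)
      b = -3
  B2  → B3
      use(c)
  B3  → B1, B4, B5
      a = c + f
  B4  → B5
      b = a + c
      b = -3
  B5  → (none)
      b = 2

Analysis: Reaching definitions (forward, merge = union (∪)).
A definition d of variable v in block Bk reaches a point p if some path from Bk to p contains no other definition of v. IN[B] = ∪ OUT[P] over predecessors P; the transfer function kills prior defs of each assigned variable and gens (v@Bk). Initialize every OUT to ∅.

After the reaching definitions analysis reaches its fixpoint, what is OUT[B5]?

Answer: {a@B3, b@B5, c@B0, f@B0}

Derivation:
Fixpoint table:
  B0:   IN={}   OUT={b@B0, c@B0, f@B0}
  B1:   IN={a@B3, b@B0, b@B1, c@B0, f@B0}   OUT={a@B3, b@B1, c@B0, f@B0}
  B2:   IN={a@B3, b@B1, c@B0, f@B0}   OUT={a@B3, b@B1, c@B0, f@B0}
  B3:   IN={a@B3, b@B1, c@B0, f@B0}   OUT={a@B3, b@B1, c@B0, f@B0}
  B4:   IN={a@B3, b@B1, c@B0, f@B0}   OUT={a@B3, b@B4, c@B0, f@B0}
  B5:   IN={a@B3, b@B1, b@B4, c@B0, f@B0}   OUT={a@B3, b@B5, c@B0, f@B0}

Merge at B5: IN[B5] = OUT[B3] ⊔ OUT[B4] = {a@B3, b@B1, b@B4, c@B0, f@B0}
Applying B5's transfer function to that IN value gives OUT[B5] (row B5 above).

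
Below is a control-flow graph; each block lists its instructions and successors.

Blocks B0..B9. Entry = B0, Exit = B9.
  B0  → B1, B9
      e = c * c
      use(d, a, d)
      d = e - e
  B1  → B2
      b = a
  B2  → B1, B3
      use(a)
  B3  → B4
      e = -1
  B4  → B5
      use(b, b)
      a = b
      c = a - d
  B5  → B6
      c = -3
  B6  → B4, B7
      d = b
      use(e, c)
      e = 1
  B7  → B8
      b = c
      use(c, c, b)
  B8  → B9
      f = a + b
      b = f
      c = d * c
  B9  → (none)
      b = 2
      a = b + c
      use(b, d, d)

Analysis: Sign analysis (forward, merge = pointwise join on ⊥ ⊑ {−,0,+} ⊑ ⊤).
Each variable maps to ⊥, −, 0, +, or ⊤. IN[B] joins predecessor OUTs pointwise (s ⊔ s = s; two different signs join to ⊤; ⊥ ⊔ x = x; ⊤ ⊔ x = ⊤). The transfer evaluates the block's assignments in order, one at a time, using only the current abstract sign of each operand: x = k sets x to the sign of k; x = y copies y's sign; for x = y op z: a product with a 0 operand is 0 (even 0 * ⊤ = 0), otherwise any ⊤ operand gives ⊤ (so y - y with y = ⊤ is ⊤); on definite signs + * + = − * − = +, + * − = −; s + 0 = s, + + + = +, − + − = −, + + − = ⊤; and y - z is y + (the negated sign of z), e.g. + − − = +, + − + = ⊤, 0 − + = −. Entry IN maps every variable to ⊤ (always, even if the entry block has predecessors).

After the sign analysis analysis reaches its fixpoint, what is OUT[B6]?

Answer: {a: ⊤, b: ⊤, c: -, d: ⊤, e: +, f: ⊤}

Working:
Per-block solution:
  B0:   IN=(all ⊤)   OUT=(all ⊤)
  B1:   IN=(all ⊤)   OUT=(all ⊤)
  B2:   IN=(all ⊤)   OUT=(all ⊤)
  B3:   IN=(all ⊤)   OUT={e:-; rest ⊤}
  B4:   IN=(all ⊤)   OUT=(all ⊤)
  B5:   IN=(all ⊤)   OUT={c:-; rest ⊤}
  B6:   IN={c:-; rest ⊤}   OUT={c:-, e:+; rest ⊤}
  B7:   IN={c:-, e:+; rest ⊤}   OUT={b:-, c:-, e:+; rest ⊤}
  B8:   IN={b:-, c:-, e:+; rest ⊤}   OUT={e:+; rest ⊤}
  B9:   IN=(all ⊤)   OUT={b:+; rest ⊤}

Merge at B6: IN[B6] = OUT[B5] = {a: ⊤, b: ⊤, c: -, d: ⊤, e: ⊤, f: ⊤}
Applying B6's transfer function to that IN value gives OUT[B6] (row B6 above).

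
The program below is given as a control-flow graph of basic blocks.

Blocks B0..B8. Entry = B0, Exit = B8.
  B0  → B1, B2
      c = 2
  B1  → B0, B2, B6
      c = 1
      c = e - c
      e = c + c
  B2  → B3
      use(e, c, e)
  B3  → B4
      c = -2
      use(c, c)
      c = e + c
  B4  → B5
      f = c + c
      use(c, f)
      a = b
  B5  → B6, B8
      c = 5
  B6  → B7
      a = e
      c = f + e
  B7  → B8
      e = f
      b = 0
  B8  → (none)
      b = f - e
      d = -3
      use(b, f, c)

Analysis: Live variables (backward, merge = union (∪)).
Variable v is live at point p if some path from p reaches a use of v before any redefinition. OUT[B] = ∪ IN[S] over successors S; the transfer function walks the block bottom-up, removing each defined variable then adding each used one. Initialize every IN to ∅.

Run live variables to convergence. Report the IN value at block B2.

Per-block solution:
  B0:   IN={b, e, f}   OUT={b, c, e, f}
  B1:   IN={b, e, f}   OUT={b, c, e, f}
  B2:   IN={b, c, e}   OUT={b, e}
  B3:   IN={b, e}   OUT={b, c, e}
  B4:   IN={b, c, e}   OUT={e, f}
  B5:   IN={e, f}   OUT={c, e, f}
  B6:   IN={e, f}   OUT={c, f}
  B7:   IN={c, f}   OUT={c, e, f}
  B8:   IN={c, e, f}   OUT={}

Merge at B2: OUT[B2] = IN[B3] = {b, e}
Applying B2's transfer function to that OUT value gives IN[B2] (row B2 above).

Answer: {b, c, e}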